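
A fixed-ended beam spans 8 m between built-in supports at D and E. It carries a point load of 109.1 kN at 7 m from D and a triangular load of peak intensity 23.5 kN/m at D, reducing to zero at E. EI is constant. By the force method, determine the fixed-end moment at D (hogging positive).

M_D = 87.13 kN·m

Release both end moments; the primary structure is a simply-supported span DE with redundants M_D and M_E.
Simple-span end rotations at D and E under the given loads:
  at D: point load 109.1 at a = 7: Pab(L + b)/(6LEI) = 143.2/EI
  at E: point load 109.1 at a = 7: Pab(L + a)/(6LEI) = 238.7/EI
  at D: triangular load, peak 23.5: w₀L³/(45EI) = 267.4/EI
  at E: triangular load, peak 23.5: 7w₀L³/(360EI) = 234/EI
  θ_D0 = 410.6/EI,  θ_E0 = 472.6/EI
Flexibility coefficients: a unit moment at one end gives L/(3EI) there and L/(6EI) at the far end, so f₁₁ = f₂₂ = 2.667/EI and f₁₂ = f₂₁ = 1.333/EI.
Compatibility — zero rotation at each built-in end:
  2.667 M_D + 1.333 M_E = 410.6
  1.333 M_D + 2.667 M_E = 472.6
Solving the pair gives M_D = 87.13 kN·m and M_E = 133.7 kN·m (hogging).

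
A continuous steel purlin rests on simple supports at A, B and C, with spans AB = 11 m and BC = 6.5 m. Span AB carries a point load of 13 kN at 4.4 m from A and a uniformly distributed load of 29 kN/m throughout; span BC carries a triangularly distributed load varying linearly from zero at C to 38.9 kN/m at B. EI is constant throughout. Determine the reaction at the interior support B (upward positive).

R_B = 330.1 kN

Take M_B as the redundant. Released structure: two simple spans AB and BC with a hinge at B.
Discontinuity in slope at B on the released structure — sum the simple-span end rotations:
  span AB: point load 13 at a = 4.4: Pab(L + a)/(6LEI) = 88.09/EI
  span AB: UDL 29: wL³/(24EI) = 1608/EI
  span BC: triangular load, peak 38.9: w₀L³/(45EI) = 237.4/EI
  relative rotation θ_0 = (1696 + 237.4)/EI = 1934/EI
A unit hogging moment at B produces rotation L₁/(3EI) + L₂/(3EI) = 5.833/EI.
Compatibility: M_B·(L₁+L₂)/(3EI) = θ_0, giving M_B = 331.5 kN·m (hogging).
Span AB, ΣM about A with M_B applied at B: R_B^{AB}·11 = 1812 + 331.5, so R_B^{AB} = 194.8 kN and R_A = 332 − 194.8 = 137.2 kN.
Span BC, ΣM about C: R_B^{BC}·6.5 = 547.8 + 331.5, so R_B^{BC} = 135.3 kN and R_C = 126.4 − 135.3 = -8.859 kN.
R_B = 194.8 + 135.3 = 330.1 kN.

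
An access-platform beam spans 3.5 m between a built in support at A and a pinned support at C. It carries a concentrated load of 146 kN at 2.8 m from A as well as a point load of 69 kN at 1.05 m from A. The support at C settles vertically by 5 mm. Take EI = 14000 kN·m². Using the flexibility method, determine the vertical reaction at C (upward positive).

R_C = 106.3 kN

Release the roller at C. Primary structure: cantilever fixed at A.
Primary-structure tip deflection at C by superposition:
  point load 146 at a = 2.8: Pa²(3L − a)/(6EI) = 1469/EI
  point load 69 at a = 1.05: Pa²(3L − a)/(6EI) = 119.8/EI
  δ_0 = 1589/EI
Tip deflection under a unit load at C: L³/(3EI) = 14.29/EI.
With EI = 14000 kN·m²: δ_0 = 0.11348 m and δ_{CC} = 0.001021 m/kN.
Compatibility — the beam at C must follow the support down by 0.005 m: δ_0 − R_C·δ_{CC} = 0.005, so R_C = (0.11348 − 0.005)/0.001021 = 106.3 kN.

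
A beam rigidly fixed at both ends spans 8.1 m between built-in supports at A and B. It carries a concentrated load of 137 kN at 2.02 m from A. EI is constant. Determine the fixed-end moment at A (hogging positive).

M_A = 155.9 kN·m

Release both end moments; the primary structure is a simply-supported span AB with redundants M_A and M_B.
End rotations of the released simple span under the applied load (×1/EI):
  at A: point load 137 at a = 2.02: Pab(L + b)/(6LEI) = 490.9/EI
  at B: point load 137 at a = 2.02: Pab(L + a)/(6LEI) = 350.4/EI
  θ_A0 = 490.9/EI,  θ_B0 = 350.4/EI
Flexibility coefficients: a unit moment at one end gives L/(3EI) there and L/(6EI) at the far end, so f₁₁ = f₂₂ = 2.7/EI and f₁₂ = f₂₁ = 1.35/EI.
Compatibility — zero rotation at each built-in end:
  2.7 M_A + 1.35 M_B = 490.9
  1.35 M_A + 2.7 M_B = 350.4
Solving the pair gives M_A = 155.9 kN·m and M_B = 51.8 kN·m (hogging).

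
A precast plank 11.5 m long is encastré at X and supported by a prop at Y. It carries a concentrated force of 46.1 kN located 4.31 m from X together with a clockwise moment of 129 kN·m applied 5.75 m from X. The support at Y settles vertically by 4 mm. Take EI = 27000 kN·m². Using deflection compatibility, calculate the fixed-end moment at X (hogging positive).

M_X = 87.27 kN·m

Take the reaction at Y as the redundant and release it; the primary structure is a cantilever fixed at X.
Free-end deflection of the primary structure under the applied loading (downward +):
  point load 46.1 at a = 4.31: Pa²(3L − a)/(6EI) = 4309/EI
  clockwise couple 129 at a = 5.75: M₀a(2L − a)/(2EI) = 6398/EI
  δ_0 = 10707/EI
Flexibility coefficient — unit upward force at Y: δ_{YY} = L³/(3EI) = 507/EI.
With EI = 27000 kN·m²: δ_0 = 0.39654 m and δ_{YY} = 0.018776 m/kN.
Compatibility — the beam at Y must follow the support down by 0.004 m: δ_0 − R_Y·δ_{YY} = 0.004, so R_Y = (0.39654 − 0.004)/0.018776 = 20.91 kN.
Moment equilibrium about X: M_X = Σ(load moments about X) − R_Y·L = 327.7 − 20.91×11.5 = 87.27 kN·m.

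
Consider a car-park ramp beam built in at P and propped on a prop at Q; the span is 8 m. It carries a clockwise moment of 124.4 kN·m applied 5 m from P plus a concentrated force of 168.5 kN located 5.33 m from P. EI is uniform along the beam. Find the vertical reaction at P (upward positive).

R_P = 61.18 kN

Release the roller at Q. Primary structure: cantilever fixed at P.
Deflection at Q on the released cantilever, summing each load's contribution:
  clockwise couple 124.4 at a = 5: M₀a(2L − a)/(2EI) = 3421/EI
  point load 168.5 at a = 5.33: Pa²(3L − a)/(6EI) = 14895/EI
  δ_0 = 18316/EI
Flexibility coefficient — unit upward force at Q: δ_{QQ} = L³/(3EI) = 170.7/EI.
Compatibility at Q: δ_0 − R_Q·δ_{QQ} = 0, so R_Q = 18316/170.7 = 107.3 kN.
Vertical equilibrium: R_P = ΣP − R_Q = 168.5 − 107.3 = 61.18 kN.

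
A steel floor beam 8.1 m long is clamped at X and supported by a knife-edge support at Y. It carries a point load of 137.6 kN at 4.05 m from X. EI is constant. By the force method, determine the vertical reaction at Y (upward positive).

Choose R_Y as the redundant. The primary structure is the cantilever fixed at X.
Primary-structure tip deflection at Y by superposition:
  point load 137.6 at a = 4.05: Pa²(3L − a)/(6EI) = 7617/EI
Tip deflection under a unit load at Y: L³/(3EI) = 177.1/EI.
The prop prevents deflection at Y: R_Y = δ_0/δ_{YY} = 7617/177.1 = 43 kN.

R_Y = 43 kN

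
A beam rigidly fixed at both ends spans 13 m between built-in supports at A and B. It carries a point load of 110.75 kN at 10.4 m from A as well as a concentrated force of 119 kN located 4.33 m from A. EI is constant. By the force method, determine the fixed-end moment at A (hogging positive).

Release both end moments; the primary structure is a simply-supported span AB with redundants M_A and M_B.
End rotations of the released simple span under the applied load (×1/EI):
  at A: point load 110.75 at a = 10.4: Pab(L + b)/(6LEI) = 598.9/EI
  at B: point load 110.75 at a = 10.4: Pab(L + a)/(6LEI) = 898.4/EI
  at A: point load 119 at a = 4.33: Pab(L + b)/(6LEI) = 1241/EI
  at B: point load 119 at a = 4.33: Pab(L + a)/(6LEI) = 992.6/EI
  θ_A0 = 1840/EI,  θ_B0 = 1891/EI
Flexibility coefficients: a unit moment at one end gives L/(3EI) there and L/(6EI) at the far end, so f₁₁ = f₂₂ = 4.333/EI and f₁₂ = f₂₁ = 2.167/EI.
Compatibility — zero rotation at each built-in end:
  4.333 M_A + 2.167 M_B = 1840
  2.167 M_A + 4.333 M_B = 1891
Solving the pair gives M_A = 275.3 kN·m and M_B = 298.7 kN·m (hogging).

M_A = 275.3 kN·m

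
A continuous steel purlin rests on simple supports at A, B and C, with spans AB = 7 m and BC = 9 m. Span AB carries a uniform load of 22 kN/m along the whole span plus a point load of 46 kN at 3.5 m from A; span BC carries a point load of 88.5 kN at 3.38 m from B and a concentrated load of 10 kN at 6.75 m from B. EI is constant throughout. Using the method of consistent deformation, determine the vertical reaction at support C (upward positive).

R_C = 21.11 kN

Insert a hinge at B; M_B is the redundant, and each span becomes simply supported.
Rotations at B on the released spans (each span's end-slope, ×1/EI):
  span AB: UDL 22: wL³/(24EI) = 314.4/EI
  span AB: point load 46 at a = 3.5: Pab(L + a)/(6LEI) = 140.9/EI
  span BC: point load 88.5 at a = 3.38: Pab(L + b)/(6LEI) = 455.1/EI
  span BC: point load 10 at a = 6.75: Pab(L + b)/(6LEI) = 31.64/EI
  relative rotation θ_0 = (455.3 + 486.8)/EI = 942.1/EI
A unit hogging moment at B produces rotation L₁/(3EI) + L₂/(3EI) = 5.333/EI.
Slope continuity at B: θ_0 = M_B·5.333/EI, so M_B = 942.1/5.333 = 176.6 kN·m (hogging).
Span BC, ΣM about C: R_B^{BC}·9 = 519.9 + 176.6, so R_B^{BC} = 77.39 kN and R_C = 98.5 − 77.39 = 21.11 kN.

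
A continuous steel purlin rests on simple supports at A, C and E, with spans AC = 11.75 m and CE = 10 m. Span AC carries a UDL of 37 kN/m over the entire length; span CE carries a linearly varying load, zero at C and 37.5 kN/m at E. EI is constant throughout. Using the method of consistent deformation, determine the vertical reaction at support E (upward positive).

R_E = 80.45 kN

Insert a hinge at C; M_C is the redundant, and each span becomes simply supported.
End slopes at the hinge C, treating each span as simply supported:
  span AC: UDL 37: wL³/(24EI) = 2501/EI
  span CE: triangular load, peak 37.5: 7w₀L³/(360EI) = 729.2/EI
  relative rotation θ_0 = (2501 + 729.2)/EI = 3230/EI
A unit hogging moment at C produces rotation L₁/(3EI) + L₂/(3EI) = 7.25/EI.
Slope continuity at C: θ_0 = M_C·7.25/EI, so M_C = 3230/7.25 = 445.5 kN·m (hogging).
Span CE, ΣM about E: R_C^{CE}·10 = 625 + 445.5, so R_C^{CE} = 107.1 kN and R_E = 187.5 − 107.1 = 80.45 kN.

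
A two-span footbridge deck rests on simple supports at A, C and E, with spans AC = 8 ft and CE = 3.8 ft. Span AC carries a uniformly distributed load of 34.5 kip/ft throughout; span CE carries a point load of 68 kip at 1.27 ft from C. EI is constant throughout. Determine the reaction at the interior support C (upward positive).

R_C = 261.9 kip

Take M_C as the redundant. Released structure: two simple spans AC and CE with a hinge at C.
End slopes at the hinge C, treating each span as simply supported:
  span AC: UDL 34.5: wL³/(24EI) = 736/EI
  span CE: point load 68 at a = 1.27: Pab(L + b)/(6LEI) = 60.66/EI
  relative rotation θ_0 = (736 + 60.66)/EI = 796.7/EI
A unit hogging moment at C produces rotation L₁/(3EI) + L₂/(3EI) = 3.933/EI.
Slope continuity at C: θ_0 = M_C·3.933/EI, so M_C = 796.7/3.933 = 202.5 kip·ft (hogging).
Span AC, ΣM about A with M_C applied at C: R_C^{AC}·8 = 1104 + 202.5, so R_C^{AC} = 163.3 kip and R_A = 276 − 163.3 = 112.7 kip.
Span CE, ΣM about E: R_C^{CE}·3.8 = 172 + 202.5, so R_C^{CE} = 98.57 kip and R_E = 68 − 98.57 = -30.57 kip.
R_C = 163.3 + 98.57 = 261.9 kip.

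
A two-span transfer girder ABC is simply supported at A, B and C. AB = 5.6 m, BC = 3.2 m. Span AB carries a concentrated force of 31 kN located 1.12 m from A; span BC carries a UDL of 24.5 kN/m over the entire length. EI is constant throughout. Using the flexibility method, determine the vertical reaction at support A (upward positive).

R_A = 20.87 kN

Take M_B as the redundant. Released structure: two simple spans AB and BC with a hinge at B.
Discontinuity in slope at B on the released structure — sum the simple-span end rotations:
  span AB: point load 31 at a = 1.12: Pab(L + a)/(6LEI) = 31.11/EI
  span BC: UDL 24.5: wL³/(24EI) = 33.45/EI
  relative rotation θ_0 = (31.11 + 33.45)/EI = 64.56/EI
A unit hogging moment at B produces rotation L₁/(3EI) + L₂/(3EI) = 2.933/EI.
Slope continuity at B: θ_0 = M_B·2.933/EI, so M_B = 64.56/2.933 = 22.01 kN·m (hogging).
Span AB, ΣM about A with M_B applied at B: R_B^{AB}·5.6 = 34.72 + 22.01, so R_B^{AB} = 10.13 kN and R_A = 31 − 10.13 = 20.87 kN.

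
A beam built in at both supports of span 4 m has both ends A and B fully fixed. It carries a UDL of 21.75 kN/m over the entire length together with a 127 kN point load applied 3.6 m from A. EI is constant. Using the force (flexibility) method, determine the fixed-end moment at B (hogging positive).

M_B = 70.15 kN·m

Take the two fixed-end moments M_A, M_B as redundants; the released structure is the simple span AB.
Simple-span end rotations at A and B under the given loads:
  at A: UDL 21.75: wL³/(24EI) = 58/EI
  at B: UDL 21.75: wL³/(24EI) = 58/EI
  at A: point load 127 at a = 3.6: Pab(L + b)/(6LEI) = 33.53/EI
  at B: point load 127 at a = 3.6: Pab(L + a)/(6LEI) = 57.91/EI
  θ_A0 = 91.53/EI,  θ_B0 = 115.9/EI
Flexibility coefficients: a unit moment at one end gives L/(3EI) there and L/(6EI) at the far end, so f₁₁ = f₂₂ = 1.333/EI and f₁₂ = f₂₁ = 0.6667/EI.
Compatibility — zero rotation at each built-in end:
  1.333 M_A + 0.6667 M_B = 91.53
  0.6667 M_A + 1.333 M_B = 115.9
Solving the pair gives M_A = 33.57 kN·m and M_B = 70.15 kN·m (hogging).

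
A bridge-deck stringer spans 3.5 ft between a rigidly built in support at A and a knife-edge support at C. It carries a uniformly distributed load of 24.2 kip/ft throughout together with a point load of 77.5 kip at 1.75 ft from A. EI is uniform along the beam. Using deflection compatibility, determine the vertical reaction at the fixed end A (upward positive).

R_A = 106.2 kip

Remove the prop at C; the released (primary) structure is a cantilever built in at A.
Free-end deflection of the primary structure under the applied loading (downward +):
  UDL 24.2: wL⁴/(8EI) = 453.9/EI
  point load 77.5 at a = 1.75: Pa²(3L − a)/(6EI) = 346.1/EI
  δ_0 = 800.1/EI
Tip deflection under a unit load at C: L³/(3EI) = 14.29/EI.
The prop prevents deflection at C: R_C = δ_0/δ_{CC} = 800.1/14.29 = 55.98 kip.
Vertical equilibrium: R_A = ΣP − R_C = 162.2 − 55.98 = 106.2 kip.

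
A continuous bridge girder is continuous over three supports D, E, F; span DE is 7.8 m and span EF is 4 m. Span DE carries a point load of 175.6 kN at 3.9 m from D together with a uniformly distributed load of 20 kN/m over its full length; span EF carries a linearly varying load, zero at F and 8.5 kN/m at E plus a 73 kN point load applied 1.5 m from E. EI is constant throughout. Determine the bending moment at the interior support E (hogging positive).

M_E = 292.2 kN·m

Take M_E as the redundant. Released structure: two simple spans DE and EF with a hinge at E.
Rotations at E on the released spans (each span's end-slope, ×1/EI):
  span DE: point load 175.6 at a = 3.9: Pab(L + a)/(6LEI) = 667.7/EI
  span DE: UDL 20: wL³/(24EI) = 395.5/EI
  span EF: triangular load, peak 8.5: w₀L³/(45EI) = 12.09/EI
  span EF: point load 73 at a = 1.5: Pab(L + b)/(6LEI) = 74.14/EI
  relative rotation θ_0 = (1063 + 86.23)/EI = 1149/EI
A unit hogging moment at E produces rotation L₁/(3EI) + L₂/(3EI) = 3.933/EI.
Compatibility: M_E·(L₁+L₂)/(3EI) = θ_0, giving M_E = 292.2 kN·m (hogging).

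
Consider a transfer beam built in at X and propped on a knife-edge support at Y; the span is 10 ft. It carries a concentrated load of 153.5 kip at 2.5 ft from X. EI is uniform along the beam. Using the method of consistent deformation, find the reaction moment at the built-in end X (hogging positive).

M_X = 251.8 kip·ft

Take the reaction at Y as the redundant and release it; the primary structure is a cantilever fixed at X.
Deflection at Y on the released cantilever, summing each load's contribution:
  point load 153.5 at a = 2.5: Pa²(3L − a)/(6EI) = 4397/EI
Tip deflection under a unit load at Y: L³/(3EI) = 333.3/EI.
Compatibility at Y: δ_0 − R_Y·δ_{YY} = 0, so R_Y = 4397/333.3 = 13.19 kip.
Moment equilibrium about X: M_X = Σ(load moments about X) − R_Y·L = 383.8 − 13.19×10 = 251.8 kip·ft.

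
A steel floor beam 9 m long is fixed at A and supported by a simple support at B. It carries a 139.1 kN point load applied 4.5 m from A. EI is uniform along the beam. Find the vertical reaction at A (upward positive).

R_A = 95.63 kN

Release the roller at B. Primary structure: cantilever fixed at A.
Deflection at B on the released cantilever, summing each load's contribution:
  point load 139.1 at a = 4.5: Pa²(3L − a)/(6EI) = 10563/EI
Tip deflection under a unit load at B: L³/(3EI) = 243/EI.
The prop prevents deflection at B: R_B = δ_0/δ_{BB} = 10563/243 = 43.47 kN.
Vertical equilibrium: R_A = ΣP − R_B = 139.1 − 43.47 = 95.63 kN.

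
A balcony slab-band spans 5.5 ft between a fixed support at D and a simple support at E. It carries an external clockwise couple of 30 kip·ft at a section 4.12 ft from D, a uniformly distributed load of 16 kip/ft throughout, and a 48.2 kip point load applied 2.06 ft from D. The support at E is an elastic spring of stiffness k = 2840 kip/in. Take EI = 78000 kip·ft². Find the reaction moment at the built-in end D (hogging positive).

Take the reaction at E as the redundant and release it; the primary structure is a cantilever fixed at D.
Free-end deflection of the primary structure under the applied loading (downward +):
  clockwise couple 30 at a = 4.12: M₀a(2L − a)/(2EI) = 425.2/EI
  UDL 16: wL⁴/(8EI) = 1830/EI
  point load 48.2 at a = 2.06: Pa²(3L − a)/(6EI) = 492.3/EI
  δ_0 = 2748/EI
Flexibility coefficient — unit upward force at E: δ_{EE} = L³/(3EI) = 55.46/EI.
With EI = 78000 kip·ft²: δ_0 = 0.035225 ft and δ_{EE} = 0.000711 ft/kip.
Compatibility — the spring shortens by R_E/k under the reaction it provides: δ_0 − R_E·δ_{EE} = R_E/k. With 1/k = 1/(2840×12) ft/kip = 0.000029 ft/kip, R_E = δ_0 / (δ_{EE} + 1/k) = 0.035225 / (0.000711 + 0.000029) = 47.58 kip.
Moment equilibrium about D: M_D = Σ(load moments about D) − R_E·L = 371.3 − 47.58×5.5 = 109.6 kip·ft.

M_D = 109.6 kip·ft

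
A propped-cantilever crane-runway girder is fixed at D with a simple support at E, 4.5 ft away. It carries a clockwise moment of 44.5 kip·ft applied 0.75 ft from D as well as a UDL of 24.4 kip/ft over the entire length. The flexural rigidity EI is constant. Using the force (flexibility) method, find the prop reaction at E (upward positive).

Release the roller at E. Primary structure: cantilever fixed at D.
Downward deflection at the released point E due to the loads:
  clockwise couple 44.5 at a = 0.75: M₀a(2L − a)/(2EI) = 137.7/EI
  UDL 24.4: wL⁴/(8EI) = 1251/EI
  δ_0 = 1388/EI
Flexibility coefficient — unit upward force at E: δ_{EE} = L³/(3EI) = 30.38/EI.
The prop prevents deflection at E: R_E = δ_0/δ_{EE} = 1388/30.38 = 45.71 kip.

R_E = 45.71 kip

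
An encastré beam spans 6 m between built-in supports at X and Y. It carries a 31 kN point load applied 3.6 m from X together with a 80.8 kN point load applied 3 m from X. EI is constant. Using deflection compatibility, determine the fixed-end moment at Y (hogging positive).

Take the two fixed-end moments M_X, M_Y as redundants; the released structure is the simple span XY.
End rotations of the released simple span under the applied load (×1/EI):
  at X: point load 31 at a = 3.6: Pab(L + b)/(6LEI) = 62.5/EI
  at Y: point load 31 at a = 3.6: Pab(L + a)/(6LEI) = 71.42/EI
  at X: point load 80.8 at a = 3: Pab(L + b)/(6LEI) = 181.8/EI
  at Y: point load 80.8 at a = 3: Pab(L + a)/(6LEI) = 181.8/EI
  θ_X0 = 244.3/EI,  θ_Y0 = 253.2/EI
Flexibility coefficients: a unit moment at one end gives L/(3EI) there and L/(6EI) at the far end, so f₁₁ = f₂₂ = 2/EI and f₁₂ = f₂₁ = 1/EI.
Compatibility — zero rotation at each built-in end:
  2 M_X + 1 M_Y = 244.3
  1 M_X + 2 M_Y = 253.2
Solving the pair gives M_X = 78.46 kN·m and M_Y = 87.38 kN·m (hogging).

M_Y = 87.38 kN·m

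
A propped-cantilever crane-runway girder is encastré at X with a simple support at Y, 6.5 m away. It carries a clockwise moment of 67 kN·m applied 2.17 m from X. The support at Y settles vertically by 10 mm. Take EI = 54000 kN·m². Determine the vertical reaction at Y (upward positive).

R_Y = 2.701 kN

Remove the prop at Y; the released (primary) structure is a cantilever built in at X.
Free-end deflection of the primary structure under the applied loading (downward +):
  clockwise couple 67 at a = 2.17: M₀a(2L − a)/(2EI) = 787.3/EI
Tip deflection under a unit load at Y: L³/(3EI) = 91.54/EI.
With EI = 54000 kN·m²: δ_0 = 0.014579 m and δ_{YY} = 0.001695 m/kN.
Compatibility — the beam at Y must follow the support down by 0.01 m: δ_0 − R_Y·δ_{YY} = 0.01, so R_Y = (0.014579 − 0.01)/0.001695 = 2.701 kN.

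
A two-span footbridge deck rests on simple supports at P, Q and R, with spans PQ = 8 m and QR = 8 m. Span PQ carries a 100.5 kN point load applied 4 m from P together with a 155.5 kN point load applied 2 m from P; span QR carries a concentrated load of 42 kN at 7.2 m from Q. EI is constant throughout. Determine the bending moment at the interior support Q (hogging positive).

Take M_Q as the redundant. Released structure: two simple spans PQ and QR with a hinge at Q.
End slopes at the hinge Q, treating each span as simply supported:
  span PQ: point load 100.5 at a = 4: Pab(L + a)/(6LEI) = 402/EI
  span PQ: point load 155.5 at a = 2: Pab(L + a)/(6LEI) = 388.8/EI
  span QR: point load 42 at a = 7.2: Pab(L + b)/(6LEI) = 44.35/EI
  relative rotation θ_0 = (790.8 + 44.35)/EI = 835.1/EI
A unit hogging moment at Q produces rotation L₁/(3EI) + L₂/(3EI) = 5.333/EI.
Compatibility: M_Q·(L₁+L₂)/(3EI) = θ_0, giving M_Q = 156.6 kN·m (hogging).

M_Q = 156.6 kN·m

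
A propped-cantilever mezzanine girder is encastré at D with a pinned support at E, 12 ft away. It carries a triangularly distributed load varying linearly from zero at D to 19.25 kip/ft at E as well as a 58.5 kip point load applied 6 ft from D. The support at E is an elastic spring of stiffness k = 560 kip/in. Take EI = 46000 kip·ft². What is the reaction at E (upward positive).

Remove the prop at E; the released (primary) structure is a cantilever built in at D.
Free-end deflection of the primary structure under the applied loading (downward +):
  triangular load, peak 19.25 at the free end: 11w₀L⁴/(120EI) = 36590/EI
  point load 58.5 at a = 6: Pa²(3L − a)/(6EI) = 10530/EI
  δ_0 = 47120/EI
Flexibility coefficient — unit upward force at E: δ_{EE} = L³/(3EI) = 576/EI.
With EI = 46000 kip·ft²: δ_0 = 1.0244 ft and δ_{EE} = 0.012522 ft/kip.
Compatibility — the spring shortens by R_E/k under the reaction it provides: δ_0 − R_E·δ_{EE} = R_E/k. With 1/k = 1/(560×12) ft/kip = 0.000149 ft/kip, R_E = δ_0 / (δ_{EE} + 1/k) = 1.0244 / (0.012522 + 0.000149) = 80.85 kip.

R_E = 80.85 kip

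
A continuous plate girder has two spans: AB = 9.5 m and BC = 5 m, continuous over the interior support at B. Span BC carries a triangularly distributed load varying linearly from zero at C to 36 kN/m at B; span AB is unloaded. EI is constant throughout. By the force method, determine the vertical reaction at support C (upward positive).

R_C = 25.86 kN

Release continuity at B by inserting a hinge; the redundant is the internal moment M_B. The primary structure is two simply-supported spans AB and BC.
Rotations at B on the released spans (each span's end-slope, ×1/EI):
  span BC: triangular load, peak 36: w₀L³/(45EI) = 100/EI
  relative rotation θ_0 = (0 + 100)/EI = 100/EI
A unit hogging moment at B produces rotation L₁/(3EI) + L₂/(3EI) = 4.833/EI.
Slope continuity at B: θ_0 = M_B·4.833/EI, so M_B = 100/4.833 = 20.69 kN·m (hogging).
Span BC, ΣM about C: R_B^{BC}·5 = 300 + 20.69, so R_B^{BC} = 64.14 kN and R_C = 90 − 64.14 = 25.86 kN.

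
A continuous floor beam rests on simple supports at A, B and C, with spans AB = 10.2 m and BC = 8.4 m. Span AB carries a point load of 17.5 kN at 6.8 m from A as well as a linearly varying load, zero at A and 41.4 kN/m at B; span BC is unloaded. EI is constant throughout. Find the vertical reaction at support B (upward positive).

R_B = 190.5 kN

Insert a hinge at B; M_B is the redundant, and each span becomes simply supported.
Discontinuity in slope at B on the released structure — sum the simple-span end rotations:
  span AB: point load 17.5 at a = 6.8: Pab(L + a)/(6LEI) = 112.4/EI
  span AB: triangular load, peak 41.4: w₀L³/(45EI) = 976.3/EI
  relative rotation θ_0 = (1089 + 0)/EI = 1089/EI
A unit hogging moment at B produces rotation L₁/(3EI) + L₂/(3EI) = 6.2/EI.
Compatibility: M_B·(L₁+L₂)/(3EI) = θ_0, giving M_B = 175.6 kN·m (hogging).
Span AB, ΣM about A with M_B applied at B: R_B^{AB}·10.2 = 1555 + 175.6, so R_B^{AB} = 169.6 kN and R_A = 228.6 − 169.6 = 59 kN.
Span BC, ΣM about C: R_B^{BC}·8.4 = 0 + 175.6, so R_B^{BC} = 20.9 kN and R_C = 0 − 20.9 = -20.9 kN.
R_B = 169.6 + 20.9 = 190.5 kN.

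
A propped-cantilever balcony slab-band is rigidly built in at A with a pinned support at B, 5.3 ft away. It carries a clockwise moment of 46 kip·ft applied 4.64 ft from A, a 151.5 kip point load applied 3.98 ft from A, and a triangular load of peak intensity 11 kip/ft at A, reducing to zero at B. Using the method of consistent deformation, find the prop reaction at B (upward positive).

Take the reaction at B as the redundant and release it; the primary structure is a cantilever fixed at A.
Primary-structure tip deflection at B by superposition:
  clockwise couple 46 at a = 4.64: M₀a(2L − a)/(2EI) = 636.1/EI
  point load 151.5 at a = 3.98: Pa²(3L − a)/(6EI) = 4768/EI
  triangular load, peak 11 at the fixed end: w₀L⁴/(30EI) = 289.3/EI
  δ_0 = 5693/EI
Tip deflection under a unit load at B: L³/(3EI) = 49.63/EI.
The prop prevents deflection at B: R_B = δ_0/δ_{BB} = 5693/49.63 = 114.7 kip.

R_B = 114.7 kip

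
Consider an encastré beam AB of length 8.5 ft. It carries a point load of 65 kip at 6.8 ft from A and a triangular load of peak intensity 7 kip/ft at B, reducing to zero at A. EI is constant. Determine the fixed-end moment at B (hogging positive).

M_B = 96.01 kip·ft

Release both end moments; the primary structure is a simply-supported span AB with redundants M_A and M_B.
End rotations of the released simple span under the applied load (×1/EI):
  at A: point load 65 at a = 6.8: Pab(L + b)/(6LEI) = 150.3/EI
  at B: point load 65 at a = 6.8: Pab(L + a)/(6LEI) = 225.4/EI
  at A: triangular load, peak 7: 7w₀L³/(360EI) = 83.59/EI
  at B: triangular load, peak 7: w₀L³/(45EI) = 95.53/EI
  θ_A0 = 233.9/EI,  θ_B0 = 321/EI
Flexibility coefficients: a unit moment at one end gives L/(3EI) there and L/(6EI) at the far end, so f₁₁ = f₂₂ = 2.833/EI and f₁₂ = f₂₁ = 1.417/EI.
Compatibility — zero rotation at each built-in end:
  2.833 M_A + 1.417 M_B = 233.9
  1.417 M_A + 2.833 M_B = 321
Solving the pair gives M_A = 34.54 kip·ft and M_B = 96.01 kip·ft (hogging).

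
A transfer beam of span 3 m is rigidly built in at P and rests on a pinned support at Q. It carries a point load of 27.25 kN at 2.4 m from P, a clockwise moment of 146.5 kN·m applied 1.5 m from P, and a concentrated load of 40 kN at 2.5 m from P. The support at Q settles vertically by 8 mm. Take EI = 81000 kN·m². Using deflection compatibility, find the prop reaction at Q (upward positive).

Take the reaction at Q as the redundant and release it; the primary structure is a cantilever fixed at P.
Downward deflection at the released point Q due to the loads:
  point load 27.25 at a = 2.4: Pa²(3L − a)/(6EI) = 172.7/EI
  clockwise couple 146.5 at a = 1.5: M₀a(2L − a)/(2EI) = 494.4/EI
  point load 40 at a = 2.5: Pa²(3L − a)/(6EI) = 270.8/EI
  δ_0 = 937.9/EI
Tip deflection under a unit load at Q: L³/(3EI) = 9/EI.
With EI = 81000 kN·m²: δ_0 = 0.011579 m and δ_{QQ} = 0.000111 m/kN.
Compatibility — the beam at Q must follow the support down by 0.008 m: δ_0 − R_Q·δ_{QQ} = 0.008, so R_Q = (0.011579 − 0.008)/0.000111 = 32.21 kN.

R_Q = 32.21 kN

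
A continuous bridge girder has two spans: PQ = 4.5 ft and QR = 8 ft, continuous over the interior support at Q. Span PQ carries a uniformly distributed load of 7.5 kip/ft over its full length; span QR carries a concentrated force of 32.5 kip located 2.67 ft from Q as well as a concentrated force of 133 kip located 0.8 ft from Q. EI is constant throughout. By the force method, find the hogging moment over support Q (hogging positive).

Insert a hinge at Q; M_Q is the redundant, and each span becomes simply supported.
End slopes at the hinge Q, treating each span as simply supported:
  span PQ: UDL 7.5: wL³/(24EI) = 28.48/EI
  span QR: point load 32.5 at a = 2.67: Pab(L + b)/(6LEI) = 128.4/EI
  span QR: point load 133 at a = 0.8: Pab(L + b)/(6LEI) = 242.6/EI
  relative rotation θ_0 = (28.48 + 371)/EI = 399.5/EI
A unit hogging moment at Q produces rotation L₁/(3EI) + L₂/(3EI) = 4.167/EI.
Compatibility: M_Q·(L₁+L₂)/(3EI) = θ_0, giving M_Q = 95.88 kip·ft (hogging).

M_Q = 95.88 kip·ft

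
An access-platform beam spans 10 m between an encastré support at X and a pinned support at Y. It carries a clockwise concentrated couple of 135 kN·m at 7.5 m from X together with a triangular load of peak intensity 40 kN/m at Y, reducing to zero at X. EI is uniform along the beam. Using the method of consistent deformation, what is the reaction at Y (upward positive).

Choose R_Y as the redundant. The primary structure is the cantilever fixed at X.
Deflection at Y on the released cantilever, summing each load's contribution:
  clockwise couple 135 at a = 7.5: M₀a(2L − a)/(2EI) = 6328/EI
  triangular load, peak 40 at the free end: 11w₀L⁴/(120EI) = 36667/EI
  δ_0 = 42995/EI
Flexibility coefficient — unit upward force at Y: δ_{YY} = L³/(3EI) = 333.3/EI.
The prop prevents deflection at Y: R_Y = δ_0/δ_{YY} = 42995/333.3 = 129 kN.

R_Y = 129 kN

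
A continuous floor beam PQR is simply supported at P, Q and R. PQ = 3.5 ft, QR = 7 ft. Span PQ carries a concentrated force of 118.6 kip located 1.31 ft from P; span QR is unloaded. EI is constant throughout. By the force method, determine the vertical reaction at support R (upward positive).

Insert a hinge at Q; M_Q is the redundant, and each span becomes simply supported.
Rotations at Q on the released spans (each span's end-slope, ×1/EI):
  span PQ: point load 118.6 at a = 1.31: Pab(L + a)/(6LEI) = 77.93/EI
  relative rotation θ_0 = (77.93 + 0)/EI = 77.93/EI
A unit hogging moment at Q produces rotation L₁/(3EI) + L₂/(3EI) = 3.5/EI.
Compatibility: M_Q·(L₁+L₂)/(3EI) = θ_0, giving M_Q = 22.27 kip·ft (hogging).
Span QR, ΣM about R: R_Q^{QR}·7 = 0 + 22.27, so R_Q^{QR} = 3.181 kip and R_R = 0 − 3.181 = -3.181 kip.

R_R = -3.181 kip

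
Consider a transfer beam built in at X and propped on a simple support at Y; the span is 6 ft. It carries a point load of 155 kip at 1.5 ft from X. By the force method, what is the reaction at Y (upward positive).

R_Y = 13.32 kip

Remove the prop at Y; the released (primary) structure is a cantilever built in at X.
Free-end deflection of the primary structure under the applied loading (downward +):
  point load 155 at a = 1.5: Pa²(3L − a)/(6EI) = 959.1/EI
Tip deflection under a unit load at Y: L³/(3EI) = 72/EI.
Compatibility at Y: δ_0 − R_Y·δ_{YY} = 0, so R_Y = 959.1/72 = 13.32 kip.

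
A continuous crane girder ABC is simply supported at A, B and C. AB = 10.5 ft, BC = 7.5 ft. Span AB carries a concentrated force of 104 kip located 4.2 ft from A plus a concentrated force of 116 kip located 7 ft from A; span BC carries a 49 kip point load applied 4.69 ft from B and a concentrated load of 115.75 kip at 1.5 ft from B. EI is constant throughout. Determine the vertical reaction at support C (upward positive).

Take M_B as the redundant. Released structure: two simple spans AB and BC with a hinge at B.
Rotations at B on the released spans (each span's end-slope, ×1/EI):
  span AB: point load 104 at a = 4.2: Pab(L + a)/(6LEI) = 642.1/EI
  span AB: point load 116 at a = 7: Pab(L + a)/(6LEI) = 789.4/EI
  span BC: point load 49 at a = 4.69: Pab(L + b)/(6LEI) = 148/EI
  span BC: point load 115.75 at a = 1.5: Pab(L + b)/(6LEI) = 312.5/EI
  relative rotation θ_0 = (1432 + 460.5)/EI = 1892/EI
A unit hogging moment at B produces rotation L₁/(3EI) + L₂/(3EI) = 6/EI.
Slope continuity at B: θ_0 = M_B·6/EI, so M_B = 1892/6 = 315.3 kip·ft (hogging).
Span BC, ΣM about C: R_B^{BC}·7.5 = 832.2 + 315.3, so R_B^{BC} = 153 kip and R_C = 164.8 − 153 = 11.75 kip.

R_C = 11.75 kip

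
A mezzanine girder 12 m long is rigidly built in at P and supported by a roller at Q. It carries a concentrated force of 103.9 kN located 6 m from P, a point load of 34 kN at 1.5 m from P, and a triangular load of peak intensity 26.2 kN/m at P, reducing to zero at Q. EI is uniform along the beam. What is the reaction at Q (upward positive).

R_Q = 64.67 kN

Take the reaction at Q as the redundant and release it; the primary structure is a cantilever fixed at P.
Primary-structure tip deflection at Q by superposition:
  point load 103.9 at a = 6: Pa²(3L − a)/(6EI) = 18702/EI
  point load 34 at a = 1.5: Pa²(3L − a)/(6EI) = 439.9/EI
  triangular load, peak 26.2 at the fixed end: w₀L⁴/(30EI) = 18109/EI
  δ_0 = 37251/EI
Flexibility coefficient — unit upward force at Q: δ_{QQ} = L³/(3EI) = 576/EI.
The prop prevents deflection at Q: R_Q = δ_0/δ_{QQ} = 37251/576 = 64.67 kN.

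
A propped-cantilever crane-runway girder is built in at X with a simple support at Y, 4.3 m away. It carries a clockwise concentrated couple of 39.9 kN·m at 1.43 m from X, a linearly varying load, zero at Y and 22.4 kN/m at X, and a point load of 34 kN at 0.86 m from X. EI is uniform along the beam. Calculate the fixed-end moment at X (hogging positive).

M_X = 55.38 kN·m

Take the reaction at Y as the redundant and release it; the primary structure is a cantilever fixed at X.
Downward deflection at the released point Y due to the loads:
  clockwise couple 39.9 at a = 1.43: M₀a(2L − a)/(2EI) = 204.5/EI
  triangular load, peak 22.4 at the fixed end: w₀L⁴/(30EI) = 255.3/EI
  point load 34 at a = 0.86: Pa²(3L − a)/(6EI) = 50.46/EI
  δ_0 = 510.3/EI
Tip deflection under a unit load at Y: L³/(3EI) = 26.5/EI.
The prop prevents deflection at Y: R_Y = δ_0/δ_{YY} = 510.3/26.5 = 19.25 kN.
Moment equilibrium about X: M_X = Σ(load moments about X) − R_Y·L = 138.2 − 19.25×4.3 = 55.38 kN·m.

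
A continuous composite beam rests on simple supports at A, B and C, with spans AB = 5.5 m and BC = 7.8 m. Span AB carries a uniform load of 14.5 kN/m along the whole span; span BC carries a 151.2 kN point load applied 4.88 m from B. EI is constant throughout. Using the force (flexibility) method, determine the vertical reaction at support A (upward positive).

Take M_B as the redundant. Released structure: two simple spans AB and BC with a hinge at B.
End slopes at the hinge B, treating each span as simply supported:
  span AB: UDL 14.5: wL³/(24EI) = 100.5/EI
  span BC: point load 151.2 at a = 4.88: Pab(L + b)/(6LEI) = 493.5/EI
  relative rotation θ_0 = (100.5 + 493.5)/EI = 594/EI
A unit hogging moment at B produces rotation L₁/(3EI) + L₂/(3EI) = 4.433/EI.
Compatibility: M_B·(L₁+L₂)/(3EI) = θ_0, giving M_B = 134 kN·m (hogging).
Span AB, ΣM about A with M_B applied at B: R_B^{AB}·5.5 = 219.3 + 134, so R_B^{AB} = 64.24 kN and R_A = 79.75 − 64.24 = 15.51 kN.

R_A = 15.51 kN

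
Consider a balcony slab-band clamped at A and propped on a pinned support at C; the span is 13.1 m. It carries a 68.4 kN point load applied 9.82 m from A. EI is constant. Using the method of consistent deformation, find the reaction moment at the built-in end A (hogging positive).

Release the roller at C. Primary structure: cantilever fixed at A.
Downward deflection at the released point C due to the loads:
  point load 68.4 at a = 9.82: Pa²(3L − a)/(6EI) = 32408/EI
Flexibility coefficient — unit upward force at C: δ_{CC} = L³/(3EI) = 749.4/EI.
Compatibility at C: δ_0 − R_C·δ_{CC} = 0, so R_C = 32408/749.4 = 43.25 kN.
Moment equilibrium about A: M_A = Σ(load moments about A) − R_C·L = 671.7 − 43.25×13.1 = 105.1 kN·m.

M_A = 105.1 kN·m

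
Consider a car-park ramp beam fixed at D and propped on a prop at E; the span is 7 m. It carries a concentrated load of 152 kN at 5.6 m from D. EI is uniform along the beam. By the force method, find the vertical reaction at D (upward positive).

R_D = 44.99 kN

Remove the prop at E; the released (primary) structure is a cantilever built in at D.
Deflection at E on the released cantilever, summing each load's contribution:
  point load 152 at a = 5.6: Pa²(3L − a)/(6EI) = 12235/EI
Tip deflection under a unit load at E: L³/(3EI) = 114.3/EI.
Compatibility at E: δ_0 − R_E·δ_{EE} = 0, so R_E = 12235/114.3 = 107 kN.
Vertical equilibrium: R_D = ΣP − R_E = 152 − 107 = 44.99 kN.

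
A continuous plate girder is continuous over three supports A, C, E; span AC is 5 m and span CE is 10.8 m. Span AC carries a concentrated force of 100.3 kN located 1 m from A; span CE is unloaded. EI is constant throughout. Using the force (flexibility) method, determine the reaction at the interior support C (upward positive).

R_C = 24.52 kN

Release continuity at C by inserting a hinge; the redundant is the internal moment M_C. The primary structure is two simply-supported spans AC and CE.
Rotations at C on the released spans (each span's end-slope, ×1/EI):
  span AC: point load 100.3 at a = 1: Pab(L + a)/(6LEI) = 80.24/EI
  relative rotation θ_0 = (80.24 + 0)/EI = 80.24/EI
A unit hogging moment at C produces rotation L₁/(3EI) + L₂/(3EI) = 5.267/EI.
Slope continuity at C: θ_0 = M_C·5.267/EI, so M_C = 80.24/5.267 = 15.24 kN·m (hogging).
Span AC, ΣM about A with M_C applied at C: R_C^{AC}·5 = 100.3 + 15.24, so R_C^{AC} = 23.11 kN and R_A = 100.3 − 23.11 = 77.19 kN.
Span CE, ΣM about E: R_C^{CE}·10.8 = 0 + 15.24, so R_C^{CE} = 1.411 kN and R_E = 0 − 1.411 = -1.411 kN.
R_C = 23.11 + 1.411 = 24.52 kN.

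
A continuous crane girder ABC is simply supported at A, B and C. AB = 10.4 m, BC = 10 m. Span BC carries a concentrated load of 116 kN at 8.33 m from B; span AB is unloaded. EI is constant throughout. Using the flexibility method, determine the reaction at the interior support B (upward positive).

R_B = 28.43 kN

Insert a hinge at B; M_B is the redundant, and each span becomes simply supported.
Rotations at B on the released spans (each span's end-slope, ×1/EI):
  span BC: point load 116 at a = 8.33: Pab(L + b)/(6LEI) = 313.9/EI
  relative rotation θ_0 = (0 + 313.9)/EI = 313.9/EI
A unit hogging moment at B produces rotation L₁/(3EI) + L₂/(3EI) = 6.8/EI.
Slope continuity at B: θ_0 = M_B·6.8/EI, so M_B = 313.9/6.8 = 46.16 kN·m (hogging).
Span AB, ΣM about A with M_B applied at B: R_B^{AB}·10.4 = 0 + 46.16, so R_B^{AB} = 4.438 kN and R_A = 0 − 4.438 = -4.438 kN.
Span BC, ΣM about C: R_B^{BC}·10 = 193.7 + 46.16, so R_B^{BC} = 23.99 kN and R_C = 116 − 23.99 = 92.01 kN.
R_B = 4.438 + 23.99 = 28.43 kN.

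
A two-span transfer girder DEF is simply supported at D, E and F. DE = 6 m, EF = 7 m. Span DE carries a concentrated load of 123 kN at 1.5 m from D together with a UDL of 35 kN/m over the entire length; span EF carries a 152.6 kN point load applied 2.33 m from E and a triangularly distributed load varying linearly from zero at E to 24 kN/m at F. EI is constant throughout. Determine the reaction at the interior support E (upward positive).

Insert a hinge at E; M_E is the redundant, and each span becomes simply supported.
Discontinuity in slope at E on the released structure — sum the simple-span end rotations:
  span DE: point load 123 at a = 1.5: Pab(L + a)/(6LEI) = 173/EI
  span DE: UDL 35: wL³/(24EI) = 315/EI
  span EF: point load 152.6 at a = 2.33: Pab(L + b)/(6LEI) = 461.4/EI
  span EF: triangular load, peak 24: 7w₀L³/(360EI) = 160.1/EI
  relative rotation θ_0 = (488 + 621.4)/EI = 1109/EI
A unit hogging moment at E produces rotation L₁/(3EI) + L₂/(3EI) = 4.333/EI.
Compatibility: M_E·(L₁+L₂)/(3EI) = θ_0, giving M_E = 256 kN·m (hogging).
Span DE, ΣM about D with M_E applied at E: R_E^{DE}·6 = 814.5 + 256, so R_E^{DE} = 178.4 kN and R_D = 333 − 178.4 = 154.6 kN.
Span EF, ΣM about F: R_E^{EF}·7 = 908.6 + 256, so R_E^{EF} = 166.4 kN and R_F = 236.6 − 166.4 = 70.22 kN.
R_E = 178.4 + 166.4 = 344.8 kN.

R_E = 344.8 kN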